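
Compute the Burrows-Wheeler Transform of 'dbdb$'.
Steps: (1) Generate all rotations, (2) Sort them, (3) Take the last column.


Rotations (sorted):
  0: $dbdb -> last char: b
  1: b$dbd -> last char: d
  2: bdb$d -> last char: d
  3: db$db -> last char: b
  4: dbdb$ -> last char: $


BWT = bddb$


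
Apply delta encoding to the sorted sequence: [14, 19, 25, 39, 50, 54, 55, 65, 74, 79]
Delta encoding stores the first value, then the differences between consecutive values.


First value: 14
Deltas:
  19 - 14 = 5
  25 - 19 = 6
  39 - 25 = 14
  50 - 39 = 11
  54 - 50 = 4
  55 - 54 = 1
  65 - 55 = 10
  74 - 65 = 9
  79 - 74 = 5


Delta encoded: [14, 5, 6, 14, 11, 4, 1, 10, 9, 5]


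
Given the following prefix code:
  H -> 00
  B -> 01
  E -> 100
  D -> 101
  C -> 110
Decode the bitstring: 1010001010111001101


Decoding step by step:
Bits 101 -> D
Bits 00 -> H
Bits 01 -> B
Bits 01 -> B
Bits 01 -> B
Bits 110 -> C
Bits 01 -> B
Bits 101 -> D


Decoded message: DHBBBCBD


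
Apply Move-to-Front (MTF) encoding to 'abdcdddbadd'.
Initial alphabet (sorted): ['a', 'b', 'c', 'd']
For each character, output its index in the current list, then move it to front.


MTF encoding:
'a': index 0 in ['a', 'b', 'c', 'd'] -> ['a', 'b', 'c', 'd']
'b': index 1 in ['a', 'b', 'c', 'd'] -> ['b', 'a', 'c', 'd']
'd': index 3 in ['b', 'a', 'c', 'd'] -> ['d', 'b', 'a', 'c']
'c': index 3 in ['d', 'b', 'a', 'c'] -> ['c', 'd', 'b', 'a']
'd': index 1 in ['c', 'd', 'b', 'a'] -> ['d', 'c', 'b', 'a']
'd': index 0 in ['d', 'c', 'b', 'a'] -> ['d', 'c', 'b', 'a']
'd': index 0 in ['d', 'c', 'b', 'a'] -> ['d', 'c', 'b', 'a']
'b': index 2 in ['d', 'c', 'b', 'a'] -> ['b', 'd', 'c', 'a']
'a': index 3 in ['b', 'd', 'c', 'a'] -> ['a', 'b', 'd', 'c']
'd': index 2 in ['a', 'b', 'd', 'c'] -> ['d', 'a', 'b', 'c']
'd': index 0 in ['d', 'a', 'b', 'c'] -> ['d', 'a', 'b', 'c']


Output: [0, 1, 3, 3, 1, 0, 0, 2, 3, 2, 0]


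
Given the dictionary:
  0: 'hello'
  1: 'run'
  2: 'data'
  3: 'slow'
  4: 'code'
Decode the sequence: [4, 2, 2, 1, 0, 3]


Look up each index in the dictionary:
  4 -> 'code'
  2 -> 'data'
  2 -> 'data'
  1 -> 'run'
  0 -> 'hello'
  3 -> 'slow'

Decoded: "code data data run hello slow"


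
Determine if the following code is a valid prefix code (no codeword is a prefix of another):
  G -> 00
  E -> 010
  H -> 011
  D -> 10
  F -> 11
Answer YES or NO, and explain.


Checking each pair (does one codeword prefix another?):
  G='00' vs E='010': no prefix
  G='00' vs H='011': no prefix
  G='00' vs D='10': no prefix
  G='00' vs F='11': no prefix
  E='010' vs G='00': no prefix
  E='010' vs H='011': no prefix
  E='010' vs D='10': no prefix
  E='010' vs F='11': no prefix
  H='011' vs G='00': no prefix
  H='011' vs E='010': no prefix
  H='011' vs D='10': no prefix
  H='011' vs F='11': no prefix
  D='10' vs G='00': no prefix
  D='10' vs E='010': no prefix
  D='10' vs H='011': no prefix
  D='10' vs F='11': no prefix
  F='11' vs G='00': no prefix
  F='11' vs E='010': no prefix
  F='11' vs H='011': no prefix
  F='11' vs D='10': no prefix
No violation found over all pairs.

YES -- this is a valid prefix code. No codeword is a prefix of any other codeword.


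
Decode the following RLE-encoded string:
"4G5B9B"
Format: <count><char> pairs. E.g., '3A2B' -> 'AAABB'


Expanding each <count><char> pair:
  4G -> 'GGGG'
  5B -> 'BBBBB'
  9B -> 'BBBBBBBBB'

Decoded = GGGGBBBBBBBBBBBBBB


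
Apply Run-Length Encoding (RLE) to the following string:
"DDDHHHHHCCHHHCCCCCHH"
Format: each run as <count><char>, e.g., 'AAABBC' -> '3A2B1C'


Scanning runs left to right:
  i=0: run of 'D' x 3 -> '3D'
  i=3: run of 'H' x 5 -> '5H'
  i=8: run of 'C' x 2 -> '2C'
  i=10: run of 'H' x 3 -> '3H'
  i=13: run of 'C' x 5 -> '5C'
  i=18: run of 'H' x 2 -> '2H'

RLE = 3D5H2C3H5C2H


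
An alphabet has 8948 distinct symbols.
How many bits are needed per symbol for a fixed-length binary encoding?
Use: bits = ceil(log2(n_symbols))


log2(8948) = 13.1273
Bracket: 2^13 = 8192 < 8948 <= 2^14 = 16384
So ceil(log2(8948)) = 14

bits = ceil(log2(8948)) = ceil(13.1273) = 14 bits


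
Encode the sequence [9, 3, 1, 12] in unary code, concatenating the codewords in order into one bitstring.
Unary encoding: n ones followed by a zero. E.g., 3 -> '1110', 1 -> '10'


Encode each number as n ones followed by a terminating 0:
  9 -> 1111111110 (10 bits)
  3 -> 1110 (4 bits)
  1 -> 10 (2 bits)
  12 -> 1111111111110 (13 bits)
Total length = 10 + 4 + 2 + 13 = 29 bits.

Unary([9, 3, 1, 12]) = 11111111101110101111111111110 (29 bits)


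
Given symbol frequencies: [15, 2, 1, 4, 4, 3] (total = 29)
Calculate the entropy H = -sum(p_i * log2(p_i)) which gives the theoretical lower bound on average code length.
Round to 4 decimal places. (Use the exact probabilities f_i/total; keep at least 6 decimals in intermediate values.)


Per-symbol terms -p_i * log2(p_i) with p_i = f_i/29:
  p = 15/29 = 0.517241: log2(p) = -0.951090, -p*log2(p) = 0.491943
  p = 2/29 = 0.068966: log2(p) = -3.857981, -p*log2(p) = 0.266068
  p = 1/29 = 0.034483: log2(p) = -4.857981, -p*log2(p) = 0.167517
  p = 4/29 = 0.137931: log2(p) = -2.857981, -p*log2(p) = 0.394204
  p = 4/29 = 0.137931: log2(p) = -2.857981, -p*log2(p) = 0.394204
  p = 3/29 = 0.103448: log2(p) = -3.273018, -p*log2(p) = 0.338588
H = 0.491943 + 0.266068 + 0.167517 + 0.394204 + 0.394204 + 0.338588 = 2.052524

H = 2.0525 bits/symbol


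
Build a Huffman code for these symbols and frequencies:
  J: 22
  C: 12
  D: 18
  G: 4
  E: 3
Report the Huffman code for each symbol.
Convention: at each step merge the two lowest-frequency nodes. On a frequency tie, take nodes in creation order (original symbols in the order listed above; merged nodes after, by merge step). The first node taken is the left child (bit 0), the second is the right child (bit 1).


Huffman tree construction:
Step 1: Merge E(3) + G(4) = 7
Step 2: Merge (E+G)(7) + C(12) = 19
Step 3: Merge D(18) + ((E+G)+C)(19) = 37
Step 4: Merge J(22) + (D+((E+G)+C))(37) = 59
Read each symbol's code off the tree from the root (left child = 0, right child = 1).

Codes:
  J: 0 (length 1)
  C: 111 (length 3)
  D: 10 (length 2)
  G: 1101 (length 4)
  E: 1100 (length 4)
Average code length: 122/59 = 2.0678 bits/symbol


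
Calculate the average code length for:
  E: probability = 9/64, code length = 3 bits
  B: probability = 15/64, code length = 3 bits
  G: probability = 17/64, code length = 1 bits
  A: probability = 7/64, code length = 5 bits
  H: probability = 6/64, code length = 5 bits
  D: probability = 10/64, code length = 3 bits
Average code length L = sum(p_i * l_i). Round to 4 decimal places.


Weighted contributions p_i * l_i:
  E: (9/64) * 3 = 27/64
  B: (15/64) * 3 = 45/64
  G: (17/64) * 1 = 17/64
  A: (7/64) * 5 = 35/64
  H: (6/64) * 5 = 30/64
  D: (10/64) * 3 = 30/64
Sum = (27 + 45 + 17 + 35 + 30 + 30)/64 = 184/64

L = 184/64 = 2.8750 bits/symbol


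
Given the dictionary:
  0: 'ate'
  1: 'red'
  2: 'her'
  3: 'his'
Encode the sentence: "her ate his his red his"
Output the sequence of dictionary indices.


Look up each word in the dictionary:
  'her' -> 2
  'ate' -> 0
  'his' -> 3
  'his' -> 3
  'red' -> 1
  'his' -> 3

Encoded: [2, 0, 3, 3, 1, 3]


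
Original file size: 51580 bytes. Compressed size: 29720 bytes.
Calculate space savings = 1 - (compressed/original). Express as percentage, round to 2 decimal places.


ratio = compressed/original = 29720/51580 = 0.576192
savings = 1 - ratio = 1 - 0.576192 = 0.423808
as a percentage: 0.423808 * 100 = 42.38%

Space savings = 1 - 29720/51580 = 42.38%


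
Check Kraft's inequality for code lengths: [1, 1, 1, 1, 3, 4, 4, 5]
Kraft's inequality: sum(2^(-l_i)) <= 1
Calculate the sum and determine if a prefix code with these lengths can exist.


Sum = 2^(-1) + 2^(-1) + 2^(-1) + 2^(-1) + 2^(-3) + 2^(-4) + 2^(-4) + 2^(-5)
    = 0.5 + 0.5 + 0.5 + 0.5 + 0.125 + 0.0625 + 0.0625 + 0.03125
    = 73/32 = 2.28125
Since 2.28125 > 1, Kraft's inequality is NOT satisfied.
A prefix code with these lengths CANNOT exist.

Kraft sum = 2.28125. Not satisfied.


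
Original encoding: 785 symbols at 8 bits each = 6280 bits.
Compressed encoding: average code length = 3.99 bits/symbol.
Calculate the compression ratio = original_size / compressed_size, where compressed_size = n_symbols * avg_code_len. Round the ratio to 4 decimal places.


original_size = n_symbols * orig_bits = 785 * 8 = 6280 bits
compressed_size = n_symbols * avg_code_len = 785 * 3.99 = 3132.15 bits
ratio = original_size / compressed_size = 6280 / 3132.15 = 2.005

Compression ratio = 2.005


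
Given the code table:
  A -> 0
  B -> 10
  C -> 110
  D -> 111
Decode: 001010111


Decoding:
0 -> A
0 -> A
10 -> B
10 -> B
111 -> D


Result: AABBD


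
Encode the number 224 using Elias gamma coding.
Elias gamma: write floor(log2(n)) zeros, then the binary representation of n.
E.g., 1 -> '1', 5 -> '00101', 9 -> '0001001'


num_bits = floor(log2(224)) + 1 = 8
leading_zeros = num_bits - 1 = 7
binary(224) = 11100000

Elias gamma(224) = '0000000' + '11100000' = 000000011100000 (15 bits)


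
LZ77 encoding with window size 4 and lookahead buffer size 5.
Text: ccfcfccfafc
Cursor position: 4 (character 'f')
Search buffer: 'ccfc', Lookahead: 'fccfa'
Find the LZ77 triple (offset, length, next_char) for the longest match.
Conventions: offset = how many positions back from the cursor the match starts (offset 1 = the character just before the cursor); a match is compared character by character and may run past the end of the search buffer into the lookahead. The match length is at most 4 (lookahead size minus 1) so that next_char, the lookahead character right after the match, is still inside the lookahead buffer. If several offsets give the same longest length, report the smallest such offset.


Try each offset into the search buffer:
  offset=1 (pos 3, char 'c'): match length 0
  offset=2 (pos 2, char 'f'): match length 2
  offset=3 (pos 1, char 'c'): match length 0
  offset=4 (pos 0, char 'c'): match length 0
Longest match has length 2 at offset 2.
next_char = character at position 4 + 2 = 6 -> 'c'

Best match: offset=2, length=2 (matching 'fc' starting at position 2)
LZ77 triple: (2, 2, 'c')


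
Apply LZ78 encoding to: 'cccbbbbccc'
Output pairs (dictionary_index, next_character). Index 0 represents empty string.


LZ78 encoding steps:
Dictionary: {0: ''}
Step 1: w='' (idx 0), next='c' -> output (0, 'c'), add 'c' as idx 1
Step 2: w='c' (idx 1), next='c' -> output (1, 'c'), add 'cc' as idx 2
Step 3: w='' (idx 0), next='b' -> output (0, 'b'), add 'b' as idx 3
Step 4: w='b' (idx 3), next='b' -> output (3, 'b'), add 'bb' as idx 4
Step 5: w='b' (idx 3), next='c' -> output (3, 'c'), add 'bc' as idx 5
Step 6: w='cc' (idx 2), end of input -> output (2, '')


Encoded: [(0, 'c'), (1, 'c'), (0, 'b'), (3, 'b'), (3, 'c'), (2, '')]


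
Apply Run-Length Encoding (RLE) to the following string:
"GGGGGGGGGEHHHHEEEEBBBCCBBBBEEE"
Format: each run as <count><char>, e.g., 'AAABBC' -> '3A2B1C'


Scanning runs left to right:
  i=0: run of 'G' x 9 -> '9G'
  i=9: run of 'E' x 1 -> '1E'
  i=10: run of 'H' x 4 -> '4H'
  i=14: run of 'E' x 4 -> '4E'
  i=18: run of 'B' x 3 -> '3B'
  i=21: run of 'C' x 2 -> '2C'
  i=23: run of 'B' x 4 -> '4B'
  i=27: run of 'E' x 3 -> '3E'

RLE = 9G1E4H4E3B2C4B3E


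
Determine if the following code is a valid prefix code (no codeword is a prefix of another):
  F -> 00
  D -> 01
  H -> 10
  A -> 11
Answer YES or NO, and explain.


Checking each pair (does one codeword prefix another?):
  F='00' vs D='01': no prefix
  F='00' vs H='10': no prefix
  F='00' vs A='11': no prefix
  D='01' vs F='00': no prefix
  D='01' vs H='10': no prefix
  D='01' vs A='11': no prefix
  H='10' vs F='00': no prefix
  H='10' vs D='01': no prefix
  H='10' vs A='11': no prefix
  A='11' vs F='00': no prefix
  A='11' vs D='01': no prefix
  A='11' vs H='10': no prefix
No violation found over all pairs.

YES -- this is a valid prefix code. No codeword is a prefix of any other codeword.


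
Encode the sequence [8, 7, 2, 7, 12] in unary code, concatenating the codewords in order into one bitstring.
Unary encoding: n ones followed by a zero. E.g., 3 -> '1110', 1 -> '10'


Encode each number as n ones followed by a terminating 0:
  8 -> 111111110 (9 bits)
  7 -> 11111110 (8 bits)
  2 -> 110 (3 bits)
  7 -> 11111110 (8 bits)
  12 -> 1111111111110 (13 bits)
Total length = 9 + 8 + 3 + 8 + 13 = 41 bits.

Unary([8, 7, 2, 7, 12]) = 11111111011111110110111111101111111111110 (41 bits)


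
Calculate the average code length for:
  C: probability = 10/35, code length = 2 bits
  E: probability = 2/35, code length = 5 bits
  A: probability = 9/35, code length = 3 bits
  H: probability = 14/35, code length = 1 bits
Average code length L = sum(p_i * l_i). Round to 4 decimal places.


Weighted contributions p_i * l_i:
  C: (10/35) * 2 = 20/35
  E: (2/35) * 5 = 10/35
  A: (9/35) * 3 = 27/35
  H: (14/35) * 1 = 14/35
Sum = (20 + 10 + 27 + 14)/35 = 71/35

L = 71/35 = 2.0286 bits/symbol


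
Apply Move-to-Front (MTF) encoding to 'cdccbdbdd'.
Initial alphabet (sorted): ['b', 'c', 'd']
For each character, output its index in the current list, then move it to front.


MTF encoding:
'c': index 1 in ['b', 'c', 'd'] -> ['c', 'b', 'd']
'd': index 2 in ['c', 'b', 'd'] -> ['d', 'c', 'b']
'c': index 1 in ['d', 'c', 'b'] -> ['c', 'd', 'b']
'c': index 0 in ['c', 'd', 'b'] -> ['c', 'd', 'b']
'b': index 2 in ['c', 'd', 'b'] -> ['b', 'c', 'd']
'd': index 2 in ['b', 'c', 'd'] -> ['d', 'b', 'c']
'b': index 1 in ['d', 'b', 'c'] -> ['b', 'd', 'c']
'd': index 1 in ['b', 'd', 'c'] -> ['d', 'b', 'c']
'd': index 0 in ['d', 'b', 'c'] -> ['d', 'b', 'c']


Output: [1, 2, 1, 0, 2, 2, 1, 1, 0]


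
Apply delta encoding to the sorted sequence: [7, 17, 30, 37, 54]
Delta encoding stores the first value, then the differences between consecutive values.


First value: 7
Deltas:
  17 - 7 = 10
  30 - 17 = 13
  37 - 30 = 7
  54 - 37 = 17


Delta encoded: [7, 10, 13, 7, 17]


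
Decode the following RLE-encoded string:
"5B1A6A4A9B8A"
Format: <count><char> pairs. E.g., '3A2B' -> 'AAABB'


Expanding each <count><char> pair:
  5B -> 'BBBBB'
  1A -> 'A'
  6A -> 'AAAAAA'
  4A -> 'AAAA'
  9B -> 'BBBBBBBBB'
  8A -> 'AAAAAAAA'

Decoded = BBBBBAAAAAAAAAAABBBBBBBBBAAAAAAAA


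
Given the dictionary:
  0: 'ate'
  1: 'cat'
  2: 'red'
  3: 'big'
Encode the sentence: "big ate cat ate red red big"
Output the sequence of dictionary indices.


Look up each word in the dictionary:
  'big' -> 3
  'ate' -> 0
  'cat' -> 1
  'ate' -> 0
  'red' -> 2
  'red' -> 2
  'big' -> 3

Encoded: [3, 0, 1, 0, 2, 2, 3]


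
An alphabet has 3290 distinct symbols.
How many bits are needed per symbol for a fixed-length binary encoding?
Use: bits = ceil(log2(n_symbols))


log2(3290) = 11.6839
Bracket: 2^11 = 2048 < 3290 <= 2^12 = 4096
So ceil(log2(3290)) = 12

bits = ceil(log2(3290)) = ceil(11.6839) = 12 bits


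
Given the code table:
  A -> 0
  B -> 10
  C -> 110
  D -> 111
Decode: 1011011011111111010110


Decoding:
10 -> B
110 -> C
110 -> C
111 -> D
111 -> D
110 -> C
10 -> B
110 -> C


Result: BCCDDCBC


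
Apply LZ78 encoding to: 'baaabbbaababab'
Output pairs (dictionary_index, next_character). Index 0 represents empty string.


LZ78 encoding steps:
Dictionary: {0: ''}
Step 1: w='' (idx 0), next='b' -> output (0, 'b'), add 'b' as idx 1
Step 2: w='' (idx 0), next='a' -> output (0, 'a'), add 'a' as idx 2
Step 3: w='a' (idx 2), next='a' -> output (2, 'a'), add 'aa' as idx 3
Step 4: w='b' (idx 1), next='b' -> output (1, 'b'), add 'bb' as idx 4
Step 5: w='b' (idx 1), next='a' -> output (1, 'a'), add 'ba' as idx 5
Step 6: w='a' (idx 2), next='b' -> output (2, 'b'), add 'ab' as idx 6
Step 7: w='ab' (idx 6), next='a' -> output (6, 'a'), add 'aba' as idx 7
Step 8: w='b' (idx 1), end of input -> output (1, '')


Encoded: [(0, 'b'), (0, 'a'), (2, 'a'), (1, 'b'), (1, 'a'), (2, 'b'), (6, 'a'), (1, '')]


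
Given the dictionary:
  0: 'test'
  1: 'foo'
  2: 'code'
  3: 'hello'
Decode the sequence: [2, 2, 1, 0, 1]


Look up each index in the dictionary:
  2 -> 'code'
  2 -> 'code'
  1 -> 'foo'
  0 -> 'test'
  1 -> 'foo'

Decoded: "code code foo test foo"


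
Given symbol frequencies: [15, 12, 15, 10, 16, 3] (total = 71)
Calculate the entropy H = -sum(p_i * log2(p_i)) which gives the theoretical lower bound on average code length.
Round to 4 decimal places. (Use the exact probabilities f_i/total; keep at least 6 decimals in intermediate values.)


Per-symbol terms -p_i * log2(p_i) with p_i = f_i/71:
  p = 15/71 = 0.211268: log2(p) = -2.242857, -p*log2(p) = 0.473843
  p = 12/71 = 0.169014: log2(p) = -2.564785, -p*log2(p) = 0.433485
  p = 15/71 = 0.211268: log2(p) = -2.242857, -p*log2(p) = 0.473843
  p = 10/71 = 0.140845: log2(p) = -2.827819, -p*log2(p) = 0.398284
  p = 16/71 = 0.225352: log2(p) = -2.149747, -p*log2(p) = 0.484450
  p = 3/71 = 0.042254: log2(p) = -4.564785, -p*log2(p) = 0.192878
H = 0.473843 + 0.433485 + 0.473843 + 0.398284 + 0.484450 + 0.192878 = 2.456783

H = 2.4568 bits/symbol


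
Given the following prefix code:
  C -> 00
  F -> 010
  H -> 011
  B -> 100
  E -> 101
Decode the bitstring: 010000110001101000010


Decoding step by step:
Bits 010 -> F
Bits 00 -> C
Bits 011 -> H
Bits 00 -> C
Bits 011 -> H
Bits 010 -> F
Bits 00 -> C
Bits 010 -> F


Decoded message: FCHCHFCF


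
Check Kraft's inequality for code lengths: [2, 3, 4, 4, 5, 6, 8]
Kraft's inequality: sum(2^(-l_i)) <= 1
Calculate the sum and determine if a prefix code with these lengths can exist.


Sum = 2^(-2) + 2^(-3) + 2^(-4) + 2^(-4) + 2^(-5) + 2^(-6) + 2^(-8)
    = 0.25 + 0.125 + 0.0625 + 0.0625 + 0.03125 + 0.015625 + 0.00390625
    = 141/256 = 0.55078125
Since 0.55078125 <= 1, Kraft's inequality IS satisfied.
A prefix code with these lengths CAN exist.

Kraft sum = 0.55078125. Satisfied.


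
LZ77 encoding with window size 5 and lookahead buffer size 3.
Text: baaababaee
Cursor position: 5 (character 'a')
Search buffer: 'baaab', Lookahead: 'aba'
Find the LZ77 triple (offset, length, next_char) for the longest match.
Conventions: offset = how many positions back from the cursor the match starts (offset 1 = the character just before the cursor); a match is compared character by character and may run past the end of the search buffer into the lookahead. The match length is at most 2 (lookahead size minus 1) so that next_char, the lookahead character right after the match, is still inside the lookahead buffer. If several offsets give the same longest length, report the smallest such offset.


Try each offset into the search buffer:
  offset=1 (pos 4, char 'b'): match length 0
  offset=2 (pos 3, char 'a'): match length 2
  offset=3 (pos 2, char 'a'): match length 1
  offset=4 (pos 1, char 'a'): match length 1
  offset=5 (pos 0, char 'b'): match length 0
Longest match has length 2 at offset 2.
next_char = character at position 5 + 2 = 7 -> 'a'

Best match: offset=2, length=2 (matching 'ab' starting at position 3)
LZ77 triple: (2, 2, 'a')


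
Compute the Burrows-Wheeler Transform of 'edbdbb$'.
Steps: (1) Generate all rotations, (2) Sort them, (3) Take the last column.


Rotations (sorted):
  0: $edbdbb -> last char: b
  1: b$edbdb -> last char: b
  2: bb$edbd -> last char: d
  3: bdbb$ed -> last char: d
  4: dbb$edb -> last char: b
  5: dbdbb$e -> last char: e
  6: edbdbb$ -> last char: $


BWT = bbddbe$


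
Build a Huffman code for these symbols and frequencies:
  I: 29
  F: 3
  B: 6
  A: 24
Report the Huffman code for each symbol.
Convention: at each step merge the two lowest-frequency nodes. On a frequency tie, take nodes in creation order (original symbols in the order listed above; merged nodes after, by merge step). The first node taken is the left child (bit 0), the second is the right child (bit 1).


Huffman tree construction:
Step 1: Merge F(3) + B(6) = 9
Step 2: Merge (F+B)(9) + A(24) = 33
Step 3: Merge I(29) + ((F+B)+A)(33) = 62
Read each symbol's code off the tree from the root (left child = 0, right child = 1).

Codes:
  I: 0 (length 1)
  F: 100 (length 3)
  B: 101 (length 3)
  A: 11 (length 2)
Average code length: 104/62 = 1.6774 bits/symbol


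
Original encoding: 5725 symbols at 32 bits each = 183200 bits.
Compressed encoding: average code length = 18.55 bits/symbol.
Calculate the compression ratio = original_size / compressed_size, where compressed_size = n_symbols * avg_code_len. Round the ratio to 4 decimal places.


original_size = n_symbols * orig_bits = 5725 * 32 = 183200 bits
compressed_size = n_symbols * avg_code_len = 5725 * 18.55 = 106198.75 bits
ratio = original_size / compressed_size = 183200 / 106198.75 = 1.7251

Compression ratio = 1.7251


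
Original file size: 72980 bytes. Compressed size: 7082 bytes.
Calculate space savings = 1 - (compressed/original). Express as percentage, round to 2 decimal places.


ratio = compressed/original = 7082/72980 = 0.09704
savings = 1 - ratio = 1 - 0.09704 = 0.90296
as a percentage: 0.90296 * 100 = 90.3%

Space savings = 1 - 7082/72980 = 90.3%


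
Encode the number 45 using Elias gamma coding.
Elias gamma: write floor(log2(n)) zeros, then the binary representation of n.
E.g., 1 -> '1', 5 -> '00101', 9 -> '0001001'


num_bits = floor(log2(45)) + 1 = 6
leading_zeros = num_bits - 1 = 5
binary(45) = 101101

Elias gamma(45) = '00000' + '101101' = 00000101101 (11 bits)


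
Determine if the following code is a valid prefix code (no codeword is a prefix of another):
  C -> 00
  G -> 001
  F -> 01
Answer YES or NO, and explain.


Checking each pair (does one codeword prefix another?):
  C='00' vs G='001': prefix -- VIOLATION

NO -- this is NOT a valid prefix code. C (00) is a prefix of G (001).


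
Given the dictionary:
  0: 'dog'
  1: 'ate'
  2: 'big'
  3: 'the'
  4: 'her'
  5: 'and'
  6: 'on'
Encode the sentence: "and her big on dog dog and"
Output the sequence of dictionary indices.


Look up each word in the dictionary:
  'and' -> 5
  'her' -> 4
  'big' -> 2
  'on' -> 6
  'dog' -> 0
  'dog' -> 0
  'and' -> 5

Encoded: [5, 4, 2, 6, 0, 0, 5]


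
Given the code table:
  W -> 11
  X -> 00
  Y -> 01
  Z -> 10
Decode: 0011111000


Decoding:
00 -> X
11 -> W
11 -> W
10 -> Z
00 -> X


Result: XWWZX


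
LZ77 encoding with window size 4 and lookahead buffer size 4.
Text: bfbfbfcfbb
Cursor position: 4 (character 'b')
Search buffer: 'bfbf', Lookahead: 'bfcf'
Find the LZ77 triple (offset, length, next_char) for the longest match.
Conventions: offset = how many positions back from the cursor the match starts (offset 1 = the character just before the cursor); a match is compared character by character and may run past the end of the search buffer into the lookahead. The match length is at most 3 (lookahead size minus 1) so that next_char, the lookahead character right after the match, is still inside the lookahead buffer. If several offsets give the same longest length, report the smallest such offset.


Try each offset into the search buffer:
  offset=1 (pos 3, char 'f'): match length 0
  offset=2 (pos 2, char 'b'): match length 2
  offset=3 (pos 1, char 'f'): match length 0
  offset=4 (pos 0, char 'b'): match length 2
Longest match has length 2, found at offsets 2, 4; take the smallest, offset 2.
next_char = character at position 4 + 2 = 6 -> 'c'

Best match: offset=2, length=2 (matching 'bf' starting at position 2)
LZ77 triple: (2, 2, 'c')


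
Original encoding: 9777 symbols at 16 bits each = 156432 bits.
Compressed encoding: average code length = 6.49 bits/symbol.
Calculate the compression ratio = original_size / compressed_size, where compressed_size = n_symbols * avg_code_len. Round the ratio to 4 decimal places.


original_size = n_symbols * orig_bits = 9777 * 16 = 156432 bits
compressed_size = n_symbols * avg_code_len = 9777 * 6.49 = 63452.73 bits
ratio = original_size / compressed_size = 156432 / 63452.73 = 2.4653

Compression ratio = 2.4653


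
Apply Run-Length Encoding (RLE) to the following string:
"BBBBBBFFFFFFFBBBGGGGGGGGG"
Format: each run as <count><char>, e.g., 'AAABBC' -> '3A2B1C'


Scanning runs left to right:
  i=0: run of 'B' x 6 -> '6B'
  i=6: run of 'F' x 7 -> '7F'
  i=13: run of 'B' x 3 -> '3B'
  i=16: run of 'G' x 9 -> '9G'

RLE = 6B7F3B9G


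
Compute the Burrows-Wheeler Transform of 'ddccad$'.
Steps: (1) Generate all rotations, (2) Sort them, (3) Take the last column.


Rotations (sorted):
  0: $ddccad -> last char: d
  1: ad$ddcc -> last char: c
  2: cad$ddc -> last char: c
  3: ccad$dd -> last char: d
  4: d$ddcca -> last char: a
  5: dccad$d -> last char: d
  6: ddccad$ -> last char: $


BWT = dccdad$


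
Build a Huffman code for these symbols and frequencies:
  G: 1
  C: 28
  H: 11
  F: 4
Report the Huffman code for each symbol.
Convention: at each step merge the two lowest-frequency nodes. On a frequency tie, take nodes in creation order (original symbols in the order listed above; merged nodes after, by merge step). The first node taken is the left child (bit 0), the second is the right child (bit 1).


Huffman tree construction:
Step 1: Merge G(1) + F(4) = 5
Step 2: Merge (G+F)(5) + H(11) = 16
Step 3: Merge ((G+F)+H)(16) + C(28) = 44
Read each symbol's code off the tree from the root (left child = 0, right child = 1).

Codes:
  G: 000 (length 3)
  C: 1 (length 1)
  H: 01 (length 2)
  F: 001 (length 3)
Average code length: 65/44 = 1.4773 bits/symbol


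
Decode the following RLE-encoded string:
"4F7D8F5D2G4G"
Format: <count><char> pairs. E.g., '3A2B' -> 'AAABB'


Expanding each <count><char> pair:
  4F -> 'FFFF'
  7D -> 'DDDDDDD'
  8F -> 'FFFFFFFF'
  5D -> 'DDDDD'
  2G -> 'GG'
  4G -> 'GGGG'

Decoded = FFFFDDDDDDDFFFFFFFFDDDDDGGGGGG


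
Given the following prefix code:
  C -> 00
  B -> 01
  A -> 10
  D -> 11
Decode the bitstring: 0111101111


Decoding step by step:
Bits 01 -> B
Bits 11 -> D
Bits 10 -> A
Bits 11 -> D
Bits 11 -> D


Decoded message: BDADD


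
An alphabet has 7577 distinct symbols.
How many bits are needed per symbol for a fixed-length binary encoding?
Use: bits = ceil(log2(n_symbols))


log2(7577) = 12.8874
Bracket: 2^12 = 4096 < 7577 <= 2^13 = 8192
So ceil(log2(7577)) = 13

bits = ceil(log2(7577)) = ceil(12.8874) = 13 bits


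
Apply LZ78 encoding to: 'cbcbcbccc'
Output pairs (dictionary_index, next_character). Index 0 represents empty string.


LZ78 encoding steps:
Dictionary: {0: ''}
Step 1: w='' (idx 0), next='c' -> output (0, 'c'), add 'c' as idx 1
Step 2: w='' (idx 0), next='b' -> output (0, 'b'), add 'b' as idx 2
Step 3: w='c' (idx 1), next='b' -> output (1, 'b'), add 'cb' as idx 3
Step 4: w='cb' (idx 3), next='c' -> output (3, 'c'), add 'cbc' as idx 4
Step 5: w='c' (idx 1), next='c' -> output (1, 'c'), add 'cc' as idx 5


Encoded: [(0, 'c'), (0, 'b'), (1, 'b'), (3, 'c'), (1, 'c')]


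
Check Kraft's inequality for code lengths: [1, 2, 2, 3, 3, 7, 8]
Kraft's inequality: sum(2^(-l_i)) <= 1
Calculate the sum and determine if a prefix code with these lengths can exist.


Sum = 2^(-1) + 2^(-2) + 2^(-2) + 2^(-3) + 2^(-3) + 2^(-7) + 2^(-8)
    = 0.5 + 0.25 + 0.25 + 0.125 + 0.125 + 0.0078125 + 0.00390625
    = 323/256 = 1.26171875
Since 1.26171875 > 1, Kraft's inequality is NOT satisfied.
A prefix code with these lengths CANNOT exist.

Kraft sum = 1.26171875. Not satisfied.


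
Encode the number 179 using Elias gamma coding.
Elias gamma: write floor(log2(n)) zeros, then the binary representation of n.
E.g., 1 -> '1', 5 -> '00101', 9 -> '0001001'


num_bits = floor(log2(179)) + 1 = 8
leading_zeros = num_bits - 1 = 7
binary(179) = 10110011

Elias gamma(179) = '0000000' + '10110011' = 000000010110011 (15 bits)


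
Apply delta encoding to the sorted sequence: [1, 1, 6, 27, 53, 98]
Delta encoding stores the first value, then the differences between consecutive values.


First value: 1
Deltas:
  1 - 1 = 0
  6 - 1 = 5
  27 - 6 = 21
  53 - 27 = 26
  98 - 53 = 45


Delta encoded: [1, 0, 5, 21, 26, 45]


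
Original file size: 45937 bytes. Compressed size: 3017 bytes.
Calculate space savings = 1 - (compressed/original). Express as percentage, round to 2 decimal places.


ratio = compressed/original = 3017/45937 = 0.065677
savings = 1 - ratio = 1 - 0.065677 = 0.934323
as a percentage: 0.934323 * 100 = 93.43%

Space savings = 1 - 3017/45937 = 93.43%


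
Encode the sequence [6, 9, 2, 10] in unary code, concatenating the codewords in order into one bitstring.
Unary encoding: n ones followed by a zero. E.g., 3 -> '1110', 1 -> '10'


Encode each number as n ones followed by a terminating 0:
  6 -> 1111110 (7 bits)
  9 -> 1111111110 (10 bits)
  2 -> 110 (3 bits)
  10 -> 11111111110 (11 bits)
Total length = 7 + 10 + 3 + 11 = 31 bits.

Unary([6, 9, 2, 10]) = 1111110111111111011011111111110 (31 bits)


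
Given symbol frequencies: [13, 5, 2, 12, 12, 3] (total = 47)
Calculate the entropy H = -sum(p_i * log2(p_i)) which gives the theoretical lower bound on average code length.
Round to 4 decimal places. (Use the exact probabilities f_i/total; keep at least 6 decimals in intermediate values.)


Per-symbol terms -p_i * log2(p_i) with p_i = f_i/47:
  p = 13/47 = 0.276596: log2(p) = -1.854149, -p*log2(p) = 0.512850
  p = 5/47 = 0.106383: log2(p) = -3.232661, -p*log2(p) = 0.343900
  p = 2/47 = 0.042553: log2(p) = -4.554589, -p*log2(p) = 0.193812
  p = 12/47 = 0.255319: log2(p) = -1.969626, -p*log2(p) = 0.502883
  p = 12/47 = 0.255319: log2(p) = -1.969626, -p*log2(p) = 0.502883
  p = 3/47 = 0.063830: log2(p) = -3.969626, -p*log2(p) = 0.253380
H = 0.512850 + 0.343900 + 0.193812 + 0.502883 + 0.502883 + 0.253380 = 2.309708

H = 2.3097 bits/symbol


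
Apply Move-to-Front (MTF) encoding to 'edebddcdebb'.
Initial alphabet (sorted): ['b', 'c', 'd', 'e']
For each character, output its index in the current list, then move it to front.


MTF encoding:
'e': index 3 in ['b', 'c', 'd', 'e'] -> ['e', 'b', 'c', 'd']
'd': index 3 in ['e', 'b', 'c', 'd'] -> ['d', 'e', 'b', 'c']
'e': index 1 in ['d', 'e', 'b', 'c'] -> ['e', 'd', 'b', 'c']
'b': index 2 in ['e', 'd', 'b', 'c'] -> ['b', 'e', 'd', 'c']
'd': index 2 in ['b', 'e', 'd', 'c'] -> ['d', 'b', 'e', 'c']
'd': index 0 in ['d', 'b', 'e', 'c'] -> ['d', 'b', 'e', 'c']
'c': index 3 in ['d', 'b', 'e', 'c'] -> ['c', 'd', 'b', 'e']
'd': index 1 in ['c', 'd', 'b', 'e'] -> ['d', 'c', 'b', 'e']
'e': index 3 in ['d', 'c', 'b', 'e'] -> ['e', 'd', 'c', 'b']
'b': index 3 in ['e', 'd', 'c', 'b'] -> ['b', 'e', 'd', 'c']
'b': index 0 in ['b', 'e', 'd', 'c'] -> ['b', 'e', 'd', 'c']


Output: [3, 3, 1, 2, 2, 0, 3, 1, 3, 3, 0]


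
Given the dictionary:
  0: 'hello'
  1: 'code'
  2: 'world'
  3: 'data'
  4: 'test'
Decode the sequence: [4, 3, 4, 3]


Look up each index in the dictionary:
  4 -> 'test'
  3 -> 'data'
  4 -> 'test'
  3 -> 'data'

Decoded: "test data test data"


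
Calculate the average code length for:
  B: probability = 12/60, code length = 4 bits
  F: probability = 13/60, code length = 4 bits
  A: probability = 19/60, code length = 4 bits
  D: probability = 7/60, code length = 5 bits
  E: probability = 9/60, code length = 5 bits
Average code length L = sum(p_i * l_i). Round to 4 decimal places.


Weighted contributions p_i * l_i:
  B: (12/60) * 4 = 48/60
  F: (13/60) * 4 = 52/60
  A: (19/60) * 4 = 76/60
  D: (7/60) * 5 = 35/60
  E: (9/60) * 5 = 45/60
Sum = (48 + 52 + 76 + 35 + 45)/60 = 256/60

L = 256/60 = 4.2667 bits/symbol


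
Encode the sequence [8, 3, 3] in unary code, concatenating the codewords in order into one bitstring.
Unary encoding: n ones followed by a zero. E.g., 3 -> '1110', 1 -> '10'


Encode each number as n ones followed by a terminating 0:
  8 -> 111111110 (9 bits)
  3 -> 1110 (4 bits)
  3 -> 1110 (4 bits)
Total length = 9 + 4 + 4 = 17 bits.

Unary([8, 3, 3]) = 11111111011101110 (17 bits)


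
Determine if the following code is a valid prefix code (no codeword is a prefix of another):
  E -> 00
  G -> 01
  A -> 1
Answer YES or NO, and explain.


Checking each pair (does one codeword prefix another?):
  E='00' vs G='01': no prefix
  E='00' vs A='1': no prefix
  G='01' vs E='00': no prefix
  G='01' vs A='1': no prefix
  A='1' vs E='00': no prefix
  A='1' vs G='01': no prefix
No violation found over all pairs.

YES -- this is a valid prefix code. No codeword is a prefix of any other codeword.


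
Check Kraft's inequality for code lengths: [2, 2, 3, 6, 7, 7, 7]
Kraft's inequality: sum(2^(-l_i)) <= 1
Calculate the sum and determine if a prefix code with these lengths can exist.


Sum = 2^(-2) + 2^(-2) + 2^(-3) + 2^(-6) + 2^(-7) + 2^(-7) + 2^(-7)
    = 0.25 + 0.25 + 0.125 + 0.015625 + 0.0078125 + 0.0078125 + 0.0078125
    = 85/128 = 0.6640625
Since 0.6640625 <= 1, Kraft's inequality IS satisfied.
A prefix code with these lengths CAN exist.

Kraft sum = 0.6640625. Satisfied.


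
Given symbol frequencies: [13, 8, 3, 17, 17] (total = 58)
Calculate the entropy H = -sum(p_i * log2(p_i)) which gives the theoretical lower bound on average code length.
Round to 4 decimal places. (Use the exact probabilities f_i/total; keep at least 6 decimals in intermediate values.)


Per-symbol terms -p_i * log2(p_i) with p_i = f_i/58:
  p = 13/58 = 0.224138: log2(p) = -2.157541, -p*log2(p) = 0.483587
  p = 8/58 = 0.137931: log2(p) = -2.857981, -p*log2(p) = 0.394204
  p = 3/58 = 0.051724: log2(p) = -4.273018, -p*log2(p) = 0.221018
  p = 17/58 = 0.293103: log2(p) = -1.770518, -p*log2(p) = 0.518945
  p = 17/58 = 0.293103: log2(p) = -1.770518, -p*log2(p) = 0.518945
H = 0.483587 + 0.394204 + 0.221018 + 0.518945 + 0.518945 = 2.136699

H = 2.1367 bits/symbol


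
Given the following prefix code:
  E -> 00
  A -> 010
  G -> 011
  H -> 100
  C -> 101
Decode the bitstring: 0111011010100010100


Decoding step by step:
Bits 011 -> G
Bits 101 -> C
Bits 101 -> C
Bits 010 -> A
Bits 00 -> E
Bits 101 -> C
Bits 00 -> E


Decoded message: GCCAECE


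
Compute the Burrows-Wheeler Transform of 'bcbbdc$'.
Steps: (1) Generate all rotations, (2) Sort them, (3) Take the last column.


Rotations (sorted):
  0: $bcbbdc -> last char: c
  1: bbdc$bc -> last char: c
  2: bcbbdc$ -> last char: $
  3: bdc$bcb -> last char: b
  4: c$bcbbd -> last char: d
  5: cbbdc$b -> last char: b
  6: dc$bcbb -> last char: b


BWT = cc$bdbb


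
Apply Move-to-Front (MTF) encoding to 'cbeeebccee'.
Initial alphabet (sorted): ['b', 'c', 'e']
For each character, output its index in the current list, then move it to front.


MTF encoding:
'c': index 1 in ['b', 'c', 'e'] -> ['c', 'b', 'e']
'b': index 1 in ['c', 'b', 'e'] -> ['b', 'c', 'e']
'e': index 2 in ['b', 'c', 'e'] -> ['e', 'b', 'c']
'e': index 0 in ['e', 'b', 'c'] -> ['e', 'b', 'c']
'e': index 0 in ['e', 'b', 'c'] -> ['e', 'b', 'c']
'b': index 1 in ['e', 'b', 'c'] -> ['b', 'e', 'c']
'c': index 2 in ['b', 'e', 'c'] -> ['c', 'b', 'e']
'c': index 0 in ['c', 'b', 'e'] -> ['c', 'b', 'e']
'e': index 2 in ['c', 'b', 'e'] -> ['e', 'c', 'b']
'e': index 0 in ['e', 'c', 'b'] -> ['e', 'c', 'b']


Output: [1, 1, 2, 0, 0, 1, 2, 0, 2, 0]


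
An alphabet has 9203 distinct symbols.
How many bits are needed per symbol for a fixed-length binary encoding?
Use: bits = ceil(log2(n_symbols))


log2(9203) = 13.1679
Bracket: 2^13 = 8192 < 9203 <= 2^14 = 16384
So ceil(log2(9203)) = 14

bits = ceil(log2(9203)) = ceil(13.1679) = 14 bits


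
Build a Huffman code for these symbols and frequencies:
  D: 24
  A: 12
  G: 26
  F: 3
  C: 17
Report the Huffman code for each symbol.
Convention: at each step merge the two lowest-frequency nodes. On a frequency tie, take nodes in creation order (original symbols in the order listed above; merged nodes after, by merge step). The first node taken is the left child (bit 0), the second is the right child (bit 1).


Huffman tree construction:
Step 1: Merge F(3) + A(12) = 15
Step 2: Merge (F+A)(15) + C(17) = 32
Step 3: Merge D(24) + G(26) = 50
Step 4: Merge ((F+A)+C)(32) + (D+G)(50) = 82
Read each symbol's code off the tree from the root (left child = 0, right child = 1).

Codes:
  D: 10 (length 2)
  A: 001 (length 3)
  G: 11 (length 2)
  F: 000 (length 3)
  C: 01 (length 2)
Average code length: 179/82 = 2.1829 bits/symbol


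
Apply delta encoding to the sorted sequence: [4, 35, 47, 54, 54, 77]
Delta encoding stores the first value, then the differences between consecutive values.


First value: 4
Deltas:
  35 - 4 = 31
  47 - 35 = 12
  54 - 47 = 7
  54 - 54 = 0
  77 - 54 = 23


Delta encoded: [4, 31, 12, 7, 0, 23]


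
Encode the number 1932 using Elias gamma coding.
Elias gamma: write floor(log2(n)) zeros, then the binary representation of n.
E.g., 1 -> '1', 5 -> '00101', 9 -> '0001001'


num_bits = floor(log2(1932)) + 1 = 11
leading_zeros = num_bits - 1 = 10
binary(1932) = 11110001100

Elias gamma(1932) = '0000000000' + '11110001100' = 000000000011110001100 (21 bits)


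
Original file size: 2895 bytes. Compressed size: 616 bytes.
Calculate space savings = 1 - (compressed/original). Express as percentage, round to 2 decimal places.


ratio = compressed/original = 616/2895 = 0.212781
savings = 1 - ratio = 1 - 0.212781 = 0.787219
as a percentage: 0.787219 * 100 = 78.72%

Space savings = 1 - 616/2895 = 78.72%


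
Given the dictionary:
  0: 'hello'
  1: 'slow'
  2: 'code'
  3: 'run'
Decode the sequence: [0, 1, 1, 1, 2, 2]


Look up each index in the dictionary:
  0 -> 'hello'
  1 -> 'slow'
  1 -> 'slow'
  1 -> 'slow'
  2 -> 'code'
  2 -> 'code'

Decoded: "hello slow slow slow code code"


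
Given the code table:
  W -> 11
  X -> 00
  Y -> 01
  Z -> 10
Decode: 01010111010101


Decoding:
01 -> Y
01 -> Y
01 -> Y
11 -> W
01 -> Y
01 -> Y
01 -> Y


Result: YYYWYYY


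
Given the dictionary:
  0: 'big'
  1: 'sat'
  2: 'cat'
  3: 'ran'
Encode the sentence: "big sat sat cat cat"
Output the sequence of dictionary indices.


Look up each word in the dictionary:
  'big' -> 0
  'sat' -> 1
  'sat' -> 1
  'cat' -> 2
  'cat' -> 2

Encoded: [0, 1, 1, 2, 2]


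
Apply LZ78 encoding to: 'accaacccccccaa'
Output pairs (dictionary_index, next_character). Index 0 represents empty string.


LZ78 encoding steps:
Dictionary: {0: ''}
Step 1: w='' (idx 0), next='a' -> output (0, 'a'), add 'a' as idx 1
Step 2: w='' (idx 0), next='c' -> output (0, 'c'), add 'c' as idx 2
Step 3: w='c' (idx 2), next='a' -> output (2, 'a'), add 'ca' as idx 3
Step 4: w='a' (idx 1), next='c' -> output (1, 'c'), add 'ac' as idx 4
Step 5: w='c' (idx 2), next='c' -> output (2, 'c'), add 'cc' as idx 5
Step 6: w='cc' (idx 5), next='c' -> output (5, 'c'), add 'ccc' as idx 6
Step 7: w='ca' (idx 3), next='a' -> output (3, 'a'), add 'caa' as idx 7


Encoded: [(0, 'a'), (0, 'c'), (2, 'a'), (1, 'c'), (2, 'c'), (5, 'c'), (3, 'a')]


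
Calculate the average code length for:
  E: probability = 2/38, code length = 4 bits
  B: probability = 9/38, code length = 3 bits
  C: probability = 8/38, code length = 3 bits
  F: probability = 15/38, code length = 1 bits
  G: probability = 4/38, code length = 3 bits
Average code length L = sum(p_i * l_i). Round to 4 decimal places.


Weighted contributions p_i * l_i:
  E: (2/38) * 4 = 8/38
  B: (9/38) * 3 = 27/38
  C: (8/38) * 3 = 24/38
  F: (15/38) * 1 = 15/38
  G: (4/38) * 3 = 12/38
Sum = (8 + 27 + 24 + 15 + 12)/38 = 86/38

L = 86/38 = 2.2632 bits/symbol


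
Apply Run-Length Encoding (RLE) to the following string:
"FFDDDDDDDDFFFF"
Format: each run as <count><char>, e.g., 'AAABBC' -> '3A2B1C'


Scanning runs left to right:
  i=0: run of 'F' x 2 -> '2F'
  i=2: run of 'D' x 8 -> '8D'
  i=10: run of 'F' x 4 -> '4F'

RLE = 2F8D4F


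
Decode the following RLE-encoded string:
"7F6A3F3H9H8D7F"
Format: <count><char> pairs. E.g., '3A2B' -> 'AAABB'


Expanding each <count><char> pair:
  7F -> 'FFFFFFF'
  6A -> 'AAAAAA'
  3F -> 'FFF'
  3H -> 'HHH'
  9H -> 'HHHHHHHHH'
  8D -> 'DDDDDDDD'
  7F -> 'FFFFFFF'

Decoded = FFFFFFFAAAAAAFFFHHHHHHHHHHHHDDDDDDDDFFFFFFF


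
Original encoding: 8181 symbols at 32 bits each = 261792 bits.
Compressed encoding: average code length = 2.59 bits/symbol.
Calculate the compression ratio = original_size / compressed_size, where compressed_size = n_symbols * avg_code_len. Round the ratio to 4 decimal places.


original_size = n_symbols * orig_bits = 8181 * 32 = 261792 bits
compressed_size = n_symbols * avg_code_len = 8181 * 2.59 = 21188.79 bits
ratio = original_size / compressed_size = 261792 / 21188.79 = 12.3552

Compression ratio = 12.3552
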